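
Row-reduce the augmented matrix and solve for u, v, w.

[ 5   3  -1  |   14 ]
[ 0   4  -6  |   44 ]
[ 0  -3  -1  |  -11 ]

(-1, 5, -4)

Forward elimination on [A|b]:
R3 <- R3 - (-3/4)*R2:  [     0      0  -11/2     22 ]
Row echelon form:
[ 5  3     -1  |  14 ]
[ 0  4     -6  |  44 ]
[ 0  0  -11/2  |  22 ]
Back-substitution:
w = (22) / (-11/2) = -4
v = (44 - (-6)*(-4)) / 4 = 5
u = (14 - (3)*(5) - (-1)*(-4)) / 5 = -1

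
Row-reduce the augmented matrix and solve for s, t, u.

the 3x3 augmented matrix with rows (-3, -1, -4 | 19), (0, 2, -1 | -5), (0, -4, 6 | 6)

(-4, -3, -1)

Forward elimination on [A|b]:
R3 <- R3 - (-2)*R2:  [  0   0   4  -4 ]
Row echelon form:
[ -3  -1  -4  |  19 ]
[  0   2  -1  |  -5 ]
[  0   0   4  |  -4 ]
Back-substitution:
u = (-4) / 4 = -1
t = (-5 - (-1)*(-1)) / 2 = -3
s = (19 - (-1)*(-3) - (-4)*(-1)) / -3 = -4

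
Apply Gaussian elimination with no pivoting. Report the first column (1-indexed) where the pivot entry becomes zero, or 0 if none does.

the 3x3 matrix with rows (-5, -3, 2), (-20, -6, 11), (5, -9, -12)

first zero-pivot column = 0

Naive forward elimination:
R2 <- R2 - (4)*R1:  [ 0  6  3 ]
R3 <- R3 - (-1)*R1:  [   0  -12  -10 ]
R3 <- R3 - (-2)*R2:  [  0   0  -4 ]
All pivots nonzero; naive elimination completes without hitting a zero pivot.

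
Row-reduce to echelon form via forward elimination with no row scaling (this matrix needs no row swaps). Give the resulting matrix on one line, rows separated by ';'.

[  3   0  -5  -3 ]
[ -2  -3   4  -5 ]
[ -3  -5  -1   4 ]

Forward elimination:
R2 <- R2 - (-2/3)*R1:  [   0   -3  2/3   -7 ]
R3 <- R3 - (-1)*R1:  [  0  -5  -6   1 ]
R3 <- R3 - (5/3)*R2:  [     0      0  -64/9   38/3 ]
Row echelon form:
[ 3   0     -5    -3 ]
[ 0  -3    2/3    -7 ]
[ 0   0  -64/9  38/3 ]

REF = [3 0 -5 -3; 0 -3 2/3 -7; 0 0 -64/9 38/3]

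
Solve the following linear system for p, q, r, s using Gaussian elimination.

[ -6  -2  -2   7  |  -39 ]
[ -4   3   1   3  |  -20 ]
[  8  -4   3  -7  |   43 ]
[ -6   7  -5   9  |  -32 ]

Forward elimination on [A|b]:
R2 <- R2 - (2/3)*R1:  [    0  13/3   7/3  -5/3     6 ]
R3 <- R3 - (-4/3)*R1:  [     0  -20/3    1/3    7/3     -9 ]
R4 <- R4 - (1)*R1:  [  0   9  -3   2   7 ]
R3 <- R3 - (-20/13)*R2:  [     0      0  51/13  -3/13   3/13 ]
R4 <- R4 - (27/13)*R2:  [       0        0  -102/13    71/13   -71/13 ]
R4 <- R4 - (-2)*R3:  [  0   0   0   5  -5 ]
Row echelon form:
[ -6    -2     -2      7  |   -39 ]
[  0  13/3    7/3   -5/3  |     6 ]
[  0     0  51/13  -3/13  |  3/13 ]
[  0     0      0      5  |    -5 ]
Back-substitution:
s = (-5) / 5 = -1
r = (3/13 - (-3/13)*(-1)) / (51/13) = 0
q = (6 - (7/3)*(0) - (-5/3)*(-1)) / (13/3) = 1
p = (-39 - (-2)*(1) - (-2)*(0) - (7)*(-1)) / -6 = 5

(5, 1, 0, -1)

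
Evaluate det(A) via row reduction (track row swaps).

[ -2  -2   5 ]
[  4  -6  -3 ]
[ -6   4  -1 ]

det(A) = -180

Forward elimination:
R2 <- R2 - (-2)*R1:  [   0  -10    7 ]
R3 <- R3 - (3)*R1:  [   0   10  -16 ]
R3 <- R3 - (-1)*R2:  [  0   0  -9 ]
Upper-triangular form:
[ -2   -2   5 ]
[  0  -10   7 ]
[  0    0  -9 ]
det(A) = (-1)^0 * (-2) * (-10) * (-9) = -180  (0 row swaps -> sign +1)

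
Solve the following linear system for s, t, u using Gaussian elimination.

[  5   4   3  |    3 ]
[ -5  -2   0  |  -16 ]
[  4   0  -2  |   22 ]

Forward elimination on [A|b]:
R2 <- R2 - (-1)*R1:  [   0    2    3  -13 ]
R3 <- R3 - (4/5)*R1:  [     0  -16/5  -22/5   98/5 ]
R3 <- R3 - (-8/5)*R2:  [    0     0   2/5  -6/5 ]
Row echelon form:
[ 5  4    3  |     3 ]
[ 0  2    3  |   -13 ]
[ 0  0  2/5  |  -6/5 ]
Back-substitution:
u = (-6/5) / (2/5) = -3
t = (-13 - (3)*(-3)) / 2 = -2
s = (3 - (4)*(-2) - (3)*(-3)) / 5 = 4

(4, -2, -3)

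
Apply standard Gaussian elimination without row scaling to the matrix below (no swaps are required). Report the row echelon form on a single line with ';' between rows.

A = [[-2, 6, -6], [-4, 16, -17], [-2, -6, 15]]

Forward elimination:
R2 <- R2 - (2)*R1:  [  0   4  -5 ]
R3 <- R3 - (1)*R1:  [   0  -12   21 ]
R3 <- R3 - (-3)*R2:  [ 0  0  6 ]
Row echelon form:
[ -2  6  -6 ]
[  0  4  -5 ]
[  0  0   6 ]

REF = [-2 6 -6; 0 4 -5; 0 0 6]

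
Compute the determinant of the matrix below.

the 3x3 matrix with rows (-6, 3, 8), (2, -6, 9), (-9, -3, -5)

Forward elimination:
R2 <- R2 - (-1/3)*R1:  [    0    -5  35/3 ]
R3 <- R3 - (3/2)*R1:  [     0  -15/2    -17 ]
R3 <- R3 - (3/2)*R2:  [     0      0  -69/2 ]
Upper-triangular form:
[ -6   3      8 ]
[  0  -5   35/3 ]
[  0   0  -69/2 ]
det(A) = (-1)^0 * (-6) * (-5) * (-69/2) = -1035  (0 row swaps -> sign +1)

det(A) = -1035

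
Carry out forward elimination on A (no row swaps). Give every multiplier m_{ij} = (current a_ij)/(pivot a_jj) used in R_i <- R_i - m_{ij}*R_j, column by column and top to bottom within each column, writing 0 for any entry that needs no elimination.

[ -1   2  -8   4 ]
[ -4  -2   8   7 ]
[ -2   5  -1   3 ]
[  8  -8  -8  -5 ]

Forward elimination:
R2 <- R2 - (4)*R1:  [   0  -10   40   -9 ]
R3 <- R3 - (2)*R1:  [  0   1  15  -5 ]
R4 <- R4 - (-8)*R1:  [   0    8  -72   27 ]
R3 <- R3 - (-1/10)*R2:  [      0       0      19  -59/10 ]
R4 <- R4 - (-4/5)*R2:  [    0     0   -40  99/5 ]
R4 <- R4 - (-40/19)*R3:  [      0       0       0  701/95 ]
Multipliers (in order of application): m_{21} = 4, m_{31} = 2, m_{41} = -8, m_{32} = -1/10, m_{42} = -4/5, m_{43} = -40/19

multipliers: 4, 2, -8, -1/10, -4/5, -40/19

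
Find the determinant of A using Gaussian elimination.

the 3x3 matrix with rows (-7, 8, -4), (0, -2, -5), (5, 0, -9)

det(A) = -366

Forward elimination:
R3 <- R3 - (-5/7)*R1:  [     0   40/7  -83/7 ]
R3 <- R3 - (-20/7)*R2:  [      0       0  -183/7 ]
Upper-triangular form:
[ -7   8      -4 ]
[  0  -2      -5 ]
[  0   0  -183/7 ]
det(A) = (-1)^0 * (-7) * (-2) * (-183/7) = -366  (0 row swaps -> sign +1)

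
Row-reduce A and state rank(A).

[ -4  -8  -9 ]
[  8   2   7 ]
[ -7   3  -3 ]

rank(A) = 3

Row reduction:
R2 <- R2 - (-2)*R1:  [   0  -14  -11 ]
R3 <- R3 - (7/4)*R1:  [    0    17  51/4 ]
R3 <- R3 - (-17/14)*R2:  [      0       0  -17/28 ]
Row echelon form:
[ -4   -8      -9 ]
[  0  -14     -11 ]
[  0    0  -17/28 ]
Nonzero rows / pivot columns: 3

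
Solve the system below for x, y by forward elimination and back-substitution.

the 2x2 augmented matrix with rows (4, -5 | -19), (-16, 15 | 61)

Forward elimination on [A|b]:
R2 <- R2 - (-4)*R1:  [   0   -5  -15 ]
Row echelon form:
[ 4  -5  |  -19 ]
[ 0  -5  |  -15 ]
Back-substitution:
y = (-15) / -5 = 3
x = (-19 - (-5)*(3)) / 4 = -1

(-1, 3)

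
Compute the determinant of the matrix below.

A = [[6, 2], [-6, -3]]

Forward elimination:
R2 <- R2 - (-1)*R1:  [  0  -1 ]
Upper-triangular form:
[ 6   2 ]
[ 0  -1 ]
det(A) = (-1)^0 * (6) * (-1) = -6  (0 row swaps -> sign +1)

det(A) = -6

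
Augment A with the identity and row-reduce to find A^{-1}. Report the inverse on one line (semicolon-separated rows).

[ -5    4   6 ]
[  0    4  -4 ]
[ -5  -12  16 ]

inverse = [2/15 -17/15 -1/3; 1/6 -5/12 -1/6; 1/6 -2/3 -1/6]

Gauss-Jordan on [A | I]:
R1 <- (1/-5)*R1:  [    1  -4/5  -6/5  |  -1/5     0     0 ]
R3 <- R3 - (-5)*R1:  [   0  -16   10  |   -1    0    1 ]
R2 <- (1/4)*R2:  [   0    1   -1  |    0  1/4    0 ]
R1 <- R1 - (-4/5)*R2:  [    1     0    -2  |  -1/5   1/5     0 ]
R3 <- R3 - (-16)*R2:  [  0   0  -6  |  -1   4   1 ]
R3 <- (1/-6)*R3:  [    0     0     1  |   1/6  -2/3  -1/6 ]
R1 <- R1 - (-2)*R3:  [      1       0       0  |    2/15  -17/15    -1/3 ]
R2 <- R2 - (-1)*R3:  [     0      1      0  |    1/6  -5/12   -1/6 ]
Right block of [I | A^{-1}] is the inverse:
[ 2/15  -17/15  -1/3 ]
[  1/6   -5/12  -1/6 ]
[  1/6    -2/3  -1/6 ]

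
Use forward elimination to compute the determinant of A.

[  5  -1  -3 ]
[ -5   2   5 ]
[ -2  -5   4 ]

Forward elimination:
R2 <- R2 - (-1)*R1:  [ 0  1  2 ]
R3 <- R3 - (-2/5)*R1:  [     0  -27/5   14/5 ]
R3 <- R3 - (-27/5)*R2:  [    0     0  68/5 ]
Upper-triangular form:
[ 5  -1    -3 ]
[ 0   1     2 ]
[ 0   0  68/5 ]
det(A) = (-1)^0 * (5) * (1) * (68/5) = 68  (0 row swaps -> sign +1)

det(A) = 68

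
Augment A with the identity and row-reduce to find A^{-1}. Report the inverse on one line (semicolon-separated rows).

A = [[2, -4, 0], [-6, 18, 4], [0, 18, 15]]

inverse = [11/2 5/3 -4/9; 5/2 5/6 -2/9; -3 -1 1/3]

Gauss-Jordan on [A | I]:
R1 <- (1/2)*R1:  [   1   -2    0  |  1/2    0    0 ]
R2 <- R2 - (-6)*R1:  [ 0  6  4  |  3  1  0 ]
R2 <- (1/6)*R2:  [   0    1  2/3  |  1/2  1/6    0 ]
R1 <- R1 - (-2)*R2:  [   1    0  4/3  |  3/2  1/3    0 ]
R3 <- R3 - (18)*R2:  [  0   0   3  |  -9  -3   1 ]
R3 <- (1/3)*R3:  [   0    0    1  |   -3   -1  1/3 ]
R1 <- R1 - (4/3)*R3:  [    1     0     0  |  11/2   5/3  -4/9 ]
R2 <- R2 - (2/3)*R3:  [    0     1     0  |   5/2   5/6  -2/9 ]
Right block of [I | A^{-1}] is the inverse:
[ 11/2  5/3  -4/9 ]
[  5/2  5/6  -2/9 ]
[   -3   -1   1/3 ]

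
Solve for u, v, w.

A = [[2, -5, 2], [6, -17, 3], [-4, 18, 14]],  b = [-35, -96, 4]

Forward elimination on [A|b]:
R2 <- R2 - (3)*R1:  [  0  -2  -3   9 ]
R3 <- R3 - (-2)*R1:  [   0    8   18  -66 ]
R3 <- R3 - (-4)*R2:  [   0    0    6  -30 ]
Row echelon form:
[ 2  -5   2  |  -35 ]
[ 0  -2  -3  |    9 ]
[ 0   0   6  |  -30 ]
Back-substitution:
w = (-30) / 6 = -5
v = (9 - (-3)*(-5)) / -2 = 3
u = (-35 - (-5)*(3) - (2)*(-5)) / 2 = -5

(-5, 3, -5)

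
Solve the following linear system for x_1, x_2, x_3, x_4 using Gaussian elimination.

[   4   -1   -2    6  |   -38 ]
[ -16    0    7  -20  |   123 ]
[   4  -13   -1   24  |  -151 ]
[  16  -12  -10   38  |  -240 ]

(-1, 2, 1, -5)

Forward elimination on [A|b]:
R2 <- R2 - (-4)*R1:  [   0   -4   -1    4  -29 ]
R3 <- R3 - (1)*R1:  [    0   -12     1    18  -113 ]
R4 <- R4 - (4)*R1:  [   0   -8   -2   14  -88 ]
R3 <- R3 - (3)*R2:  [   0    0    4    6  -26 ]
R4 <- R4 - (2)*R2:  [   0    0    0    6  -30 ]
Row echelon form:
[ 4  -1  -2  6  |  -38 ]
[ 0  -4  -1  4  |  -29 ]
[ 0   0   4  6  |  -26 ]
[ 0   0   0  6  |  -30 ]
Back-substitution:
x_4 = (-30) / 6 = -5
x_3 = (-26 - (6)*(-5)) / 4 = 1
x_2 = (-29 - (-1)*(1) - (4)*(-5)) / -4 = 2
x_1 = (-38 - (-1)*(2) - (-2)*(1) - (6)*(-5)) / 4 = -1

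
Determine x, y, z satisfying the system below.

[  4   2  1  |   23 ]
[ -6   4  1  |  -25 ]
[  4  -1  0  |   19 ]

Forward elimination on [A|b]:
R2 <- R2 - (-3/2)*R1:  [    0     7   5/2  19/2 ]
R3 <- R3 - (1)*R1:  [  0  -3  -1  -4 ]
R3 <- R3 - (-3/7)*R2:  [    0     0  1/14  1/14 ]
Row echelon form:
[ 4  2     1  |    23 ]
[ 0  7   5/2  |  19/2 ]
[ 0  0  1/14  |  1/14 ]
Back-substitution:
z = (1/14) / (1/14) = 1
y = (19/2 - (5/2)*(1)) / 7 = 1
x = (23 - (2)*(1) - (1)*(1)) / 4 = 5

(5, 1, 1)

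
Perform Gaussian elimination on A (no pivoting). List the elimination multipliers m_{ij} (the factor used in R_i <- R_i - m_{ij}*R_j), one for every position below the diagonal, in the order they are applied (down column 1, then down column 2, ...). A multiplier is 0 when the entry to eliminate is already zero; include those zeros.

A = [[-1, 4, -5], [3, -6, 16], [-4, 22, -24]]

multipliers: -3, 4, 1

Forward elimination:
R2 <- R2 - (-3)*R1:  [ 0  6  1 ]
R3 <- R3 - (4)*R1:  [  0   6  -4 ]
R3 <- R3 - (1)*R2:  [  0   0  -5 ]
Multipliers (in order of application): m_{21} = -3, m_{31} = 4, m_{32} = 1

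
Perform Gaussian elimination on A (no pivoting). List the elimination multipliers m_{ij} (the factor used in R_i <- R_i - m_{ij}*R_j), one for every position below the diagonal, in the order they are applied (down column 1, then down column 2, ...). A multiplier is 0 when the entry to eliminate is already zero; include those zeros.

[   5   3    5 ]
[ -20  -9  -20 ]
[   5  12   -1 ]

Forward elimination:
R2 <- R2 - (-4)*R1:  [ 0  3  0 ]
R3 <- R3 - (1)*R1:  [  0   9  -6 ]
R3 <- R3 - (3)*R2:  [  0   0  -6 ]
Multipliers (in order of application): m_{21} = -4, m_{31} = 1, m_{32} = 3

multipliers: -4, 1, 3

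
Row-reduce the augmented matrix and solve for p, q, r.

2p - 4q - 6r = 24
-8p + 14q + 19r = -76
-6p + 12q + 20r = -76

(-4, -5, -2)

Forward elimination on [A|b]:
R2 <- R2 - (-4)*R1:  [  0  -2  -5  20 ]
R3 <- R3 - (-3)*R1:  [  0   0   2  -4 ]
Row echelon form:
[ 2  -4  -6  |  24 ]
[ 0  -2  -5  |  20 ]
[ 0   0   2  |  -4 ]
Back-substitution:
r = (-4) / 2 = -2
q = (20 - (-5)*(-2)) / -2 = -5
p = (24 - (-4)*(-5) - (-6)*(-2)) / 2 = -4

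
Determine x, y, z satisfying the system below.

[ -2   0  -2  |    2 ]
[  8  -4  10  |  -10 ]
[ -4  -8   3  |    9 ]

(-4, 2, 3)

Forward elimination on [A|b]:
R2 <- R2 - (-4)*R1:  [  0  -4   2  -2 ]
R3 <- R3 - (2)*R1:  [  0  -8   7   5 ]
R3 <- R3 - (2)*R2:  [ 0  0  3  9 ]
Row echelon form:
[ -2   0  -2  |   2 ]
[  0  -4   2  |  -2 ]
[  0   0   3  |   9 ]
Back-substitution:
z = (9) / 3 = 3
y = (-2 - (2)*(3)) / -4 = 2
x = (2 - (-2)*(3)) / -2 = -4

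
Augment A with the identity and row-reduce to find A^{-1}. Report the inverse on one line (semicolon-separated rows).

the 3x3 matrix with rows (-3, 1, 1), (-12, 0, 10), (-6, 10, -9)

inverse = [-25/3 19/12 5/6; -14 11/4 3/2; -10 2 1]

Gauss-Jordan on [A | I]:
R1 <- (1/-3)*R1:  [    1  -1/3  -1/3  |  -1/3     0     0 ]
R2 <- R2 - (-12)*R1:  [  0  -4   6  |  -4   1   0 ]
R3 <- R3 - (-6)*R1:  [   0    8  -11  |   -2    0    1 ]
R2 <- (1/-4)*R2:  [    0     1  -3/2  |     1  -1/4     0 ]
R1 <- R1 - (-1/3)*R2:  [     1      0   -5/6  |      0  -1/12      0 ]
R3 <- R3 - (8)*R2:  [   0    0    1  |  -10    2    1 ]
R1 <- R1 - (-5/6)*R3:  [     1      0      0  |  -25/3  19/12    5/6 ]
R2 <- R2 - (-3/2)*R3:  [    0     1     0  |   -14  11/4   3/2 ]
Right block of [I | A^{-1}] is the inverse:
[ -25/3  19/12  5/6 ]
[   -14   11/4  3/2 ]
[   -10      2    1 ]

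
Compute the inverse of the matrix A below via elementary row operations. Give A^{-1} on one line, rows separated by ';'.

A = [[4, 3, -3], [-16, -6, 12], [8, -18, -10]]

inverse = [-23/8 -7/8 -3/16; 2/3 1/6 0; -7/2 -1 -1/4]

Gauss-Jordan on [A | I]:
R1 <- (1/4)*R1:  [    1   3/4  -3/4  |   1/4     0     0 ]
R2 <- R2 - (-16)*R1:  [ 0  6  0  |  4  1  0 ]
R3 <- R3 - (8)*R1:  [   0  -24   -4  |   -2    0    1 ]
R2 <- (1/6)*R2:  [   0    1    0  |  2/3  1/6    0 ]
R1 <- R1 - (3/4)*R2:  [    1     0  -3/4  |  -1/4  -1/8     0 ]
R3 <- R3 - (-24)*R2:  [  0   0  -4  |  14   4   1 ]
R3 <- (1/-4)*R3:  [    0     0     1  |  -7/2    -1  -1/4 ]
R1 <- R1 - (-3/4)*R3:  [     1      0      0  |  -23/8   -7/8  -3/16 ]
Right block of [I | A^{-1}] is the inverse:
[ -23/8  -7/8  -3/16 ]
[   2/3   1/6      0 ]
[  -7/2    -1   -1/4 ]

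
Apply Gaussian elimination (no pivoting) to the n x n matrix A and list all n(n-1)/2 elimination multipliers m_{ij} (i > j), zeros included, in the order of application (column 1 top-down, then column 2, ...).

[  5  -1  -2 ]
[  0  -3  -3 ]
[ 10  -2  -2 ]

multipliers: 0, 2, 0

Forward elimination:
R2: entry in column 1 is already 0 -> m_{21} = 0 (no row operation needed)
R3 <- R3 - (2)*R1:  [ 0  0  2 ]
R3: entry in column 2 is already 0 -> m_{32} = 0 (no row operation needed)
Multipliers (in order of application): m_{21} = 0, m_{31} = 2, m_{32} = 0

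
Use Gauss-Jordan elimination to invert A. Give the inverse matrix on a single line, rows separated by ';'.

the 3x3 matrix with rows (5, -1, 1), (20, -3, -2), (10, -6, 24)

Gauss-Jordan on [A | I]:
R1 <- (1/5)*R1:  [    1  -1/5   1/5  |   1/5     0     0 ]
R2 <- R2 - (20)*R1:  [  0   1  -6  |  -4   1   0 ]
R3 <- R3 - (10)*R1:  [  0  -4  22  |  -2   0   1 ]
R1 <- R1 - (-1/5)*R2:  [    1     0    -1  |  -3/5   1/5     0 ]
R3 <- R3 - (-4)*R2:  [   0    0   -2  |  -18    4    1 ]
R3 <- (1/-2)*R3:  [    0     0     1  |     9    -2  -1/2 ]
R1 <- R1 - (-1)*R3:  [    1     0     0  |  42/5  -9/5  -1/2 ]
R2 <- R2 - (-6)*R3:  [   0    1    0  |   50  -11   -3 ]
Right block of [I | A^{-1}] is the inverse:
[ 42/5  -9/5  -1/2 ]
[   50   -11    -3 ]
[    9    -2  -1/2 ]

inverse = [42/5 -9/5 -1/2; 50 -11 -3; 9 -2 -1/2]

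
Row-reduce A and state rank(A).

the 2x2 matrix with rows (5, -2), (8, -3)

rank(A) = 2

Row reduction:
R2 <- R2 - (8/5)*R1:  [   0  1/5 ]
Row echelon form:
[ 5   -2 ]
[ 0  1/5 ]
Nonzero rows / pivot columns: 2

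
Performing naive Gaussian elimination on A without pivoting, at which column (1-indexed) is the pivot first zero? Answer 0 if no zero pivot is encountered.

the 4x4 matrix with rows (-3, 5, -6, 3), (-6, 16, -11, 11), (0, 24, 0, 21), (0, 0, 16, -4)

Naive forward elimination:
R2 <- R2 - (2)*R1:  [ 0  6  1  5 ]
R3 <- R3 - (4)*R2:  [  0   0  -4   1 ]
R4 <- R4 - (-4)*R3:  [ 0  0  0  0 ]
Matrix at this point:
[ -3  5  -6  3 ]
[  0  6   1  5 ]
[  0  0  -4  1 ]
[  0  0   0  0 ]
Pivot entry (4,4) in the last row is zero and there are no rows below to swap with -> zero pivot in column 4 (A is singular).

first zero-pivot column = 4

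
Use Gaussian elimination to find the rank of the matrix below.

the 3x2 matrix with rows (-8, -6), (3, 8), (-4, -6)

Row reduction:
R2 <- R2 - (-3/8)*R1:  [    0  23/4 ]
R3 <- R3 - (1/2)*R1:  [  0  -3 ]
R3 <- R3 - (-12/23)*R2:  [ 0  0 ]
Row echelon form:
[ -8    -6 ]
[  0  23/4 ]
[  0     0 ]
Nonzero rows / pivot columns: 2

rank(A) = 2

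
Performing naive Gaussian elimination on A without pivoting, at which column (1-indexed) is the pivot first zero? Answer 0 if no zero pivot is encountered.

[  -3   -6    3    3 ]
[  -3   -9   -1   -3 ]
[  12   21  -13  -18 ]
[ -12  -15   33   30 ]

first zero-pivot column = 4

Naive forward elimination:
R2 <- R2 - (1)*R1:  [  0  -3  -4  -6 ]
R3 <- R3 - (-4)*R1:  [  0  -3  -1  -6 ]
R4 <- R4 - (4)*R1:  [  0   9  21  18 ]
R3 <- R3 - (1)*R2:  [ 0  0  3  0 ]
R4 <- R4 - (-3)*R2:  [ 0  0  9  0 ]
R4 <- R4 - (3)*R3:  [ 0  0  0  0 ]
Matrix at this point:
[ -3  -6   3   3 ]
[  0  -3  -4  -6 ]
[  0   0   3   0 ]
[  0   0   0   0 ]
Pivot entry (4,4) in the last row is zero and there are no rows below to swap with -> zero pivot in column 4 (A is singular).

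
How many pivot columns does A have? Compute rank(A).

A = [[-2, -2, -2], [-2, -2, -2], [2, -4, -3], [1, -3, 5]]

rank(A) = 3

Row reduction:
R2 <- R2 - (1)*R1:  [ 0  0  0 ]
R3 <- R3 - (-1)*R1:  [  0  -6  -5 ]
R4 <- R4 - (-1/2)*R1:  [  0  -4   4 ]
R2 <-> R3   (pivot in column 2 was zero)
[ -2  -2  -2 ]
[  0  -6  -5 ]
[  0   0   0 ]
[  0  -4   4 ]
R4 <- R4 - (2/3)*R2:  [    0     0  22/3 ]
R3 <-> R4   (pivot in column 3 was zero)
[ -2  -2    -2 ]
[  0  -6    -5 ]
[  0   0  22/3 ]
[  0   0     0 ]
Row echelon form:
[ -2  -2    -2 ]
[  0  -6    -5 ]
[  0   0  22/3 ]
[  0   0     0 ]
Nonzero rows / pivot columns: 3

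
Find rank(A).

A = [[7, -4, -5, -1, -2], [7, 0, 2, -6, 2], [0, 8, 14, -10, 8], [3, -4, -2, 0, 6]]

rank(A) = 3

Row reduction:
R2 <- R2 - (1)*R1:  [  0   4   7  -5   4 ]
R4 <- R4 - (3/7)*R1:  [     0  -16/7    1/7    3/7   48/7 ]
R3 <- R3 - (2)*R2:  [ 0  0  0  0  0 ]
R4 <- R4 - (-4/7)*R2:  [     0      0   29/7  -17/7   64/7 ]
R3 <-> R4   (pivot in column 3 was zero)
[ 7  -4    -5     -1    -2 ]
[ 0   4     7     -5     4 ]
[ 0   0  29/7  -17/7  64/7 ]
[ 0   0     0      0     0 ]
Row echelon form:
[ 7  -4    -5     -1    -2 ]
[ 0   4     7     -5     4 ]
[ 0   0  29/7  -17/7  64/7 ]
[ 0   0     0      0     0 ]
Nonzero rows / pivot columns: 3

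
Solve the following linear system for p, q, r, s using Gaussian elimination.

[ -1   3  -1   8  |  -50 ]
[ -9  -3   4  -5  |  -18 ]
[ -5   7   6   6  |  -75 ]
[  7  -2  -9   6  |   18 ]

(5, -2, -1, -5)

Forward elimination on [A|b]:
R2 <- R2 - (9)*R1:  [   0  -30   13  -77  432 ]
R3 <- R3 - (5)*R1:  [   0   -8   11  -34  175 ]
R4 <- R4 - (-7)*R1:  [    0    19   -16    62  -332 ]
R3 <- R3 - (4/15)*R2:  [       0        0   113/15  -202/15    299/5 ]
R4 <- R4 - (-19/30)*R2:  [       0        0  -233/30   397/30   -292/5 ]
R4 <- R4 - (-233/226)*R3:  [        0         0         0  -147/226   735/226 ]
Row echelon form:
[ -1    3      -1         8  |      -50 ]
[  0  -30      13       -77  |      432 ]
[  0    0  113/15   -202/15  |    299/5 ]
[  0    0       0  -147/226  |  735/226 ]
Back-substitution:
s = (735/226) / (-147/226) = -5
r = (299/5 - (-202/15)*(-5)) / (113/15) = -1
q = (432 - (13)*(-1) - (-77)*(-5)) / -30 = -2
p = (-50 - (3)*(-2) - (-1)*(-1) - (8)*(-5)) / -1 = 5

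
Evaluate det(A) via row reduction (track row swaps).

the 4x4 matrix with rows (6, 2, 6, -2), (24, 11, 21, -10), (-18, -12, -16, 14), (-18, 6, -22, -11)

Forward elimination:
R2 <- R2 - (4)*R1:  [  0   3  -3  -2 ]
R3 <- R3 - (-3)*R1:  [  0  -6   2   8 ]
R4 <- R4 - (-3)*R1:  [   0   12   -4  -17 ]
R3 <- R3 - (-2)*R2:  [  0   0  -4   4 ]
R4 <- R4 - (4)*R2:  [  0   0   8  -9 ]
R4 <- R4 - (-2)*R3:  [  0   0   0  -1 ]
Upper-triangular form:
[ 6  2   6  -2 ]
[ 0  3  -3  -2 ]
[ 0  0  -4   4 ]
[ 0  0   0  -1 ]
det(A) = (-1)^0 * (6) * (3) * (-4) * (-1) = 72  (0 row swaps -> sign +1)

det(A) = 72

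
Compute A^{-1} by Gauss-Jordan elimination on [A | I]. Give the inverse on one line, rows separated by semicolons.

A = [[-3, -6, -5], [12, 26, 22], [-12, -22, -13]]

inverse = [-73/15 -16/15 1/15; 18/5 7/10 -1/5; -8/5 -1/5 1/5]

Gauss-Jordan on [A | I]:
R1 <- (1/-3)*R1:  [    1     2   5/3  |  -1/3     0     0 ]
R2 <- R2 - (12)*R1:  [ 0  2  2  |  4  1  0 ]
R3 <- R3 - (-12)*R1:  [  0   2   7  |  -4   0   1 ]
R2 <- (1/2)*R2:  [   0    1    1  |    2  1/2    0 ]
R1 <- R1 - (2)*R2:  [     1      0   -1/3  |  -13/3     -1      0 ]
R3 <- R3 - (2)*R2:  [  0   0   5  |  -8  -1   1 ]
R3 <- (1/5)*R3:  [    0     0     1  |  -8/5  -1/5   1/5 ]
R1 <- R1 - (-1/3)*R3:  [      1       0       0  |  -73/15  -16/15    1/15 ]
R2 <- R2 - (1)*R3:  [    0     1     0  |  18/5  7/10  -1/5 ]
Right block of [I | A^{-1}] is the inverse:
[ -73/15  -16/15  1/15 ]
[   18/5    7/10  -1/5 ]
[   -8/5    -1/5   1/5 ]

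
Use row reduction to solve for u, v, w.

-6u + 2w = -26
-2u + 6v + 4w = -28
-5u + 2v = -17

Forward elimination on [A|b]:
R2 <- R2 - (1/3)*R1:  [     0      6   10/3  -58/3 ]
R3 <- R3 - (5/6)*R1:  [    0     2  -5/3  14/3 ]
R3 <- R3 - (1/3)*R2:  [     0      0  -25/9  100/9 ]
Row echelon form:
[ -6  0      2  |    -26 ]
[  0  6   10/3  |  -58/3 ]
[  0  0  -25/9  |  100/9 ]
Back-substitution:
w = (100/9) / (-25/9) = -4
v = (-58/3 - (10/3)*(-4)) / 6 = -1
u = (-26 - (2)*(-4)) / -6 = 3

(3, -1, -4)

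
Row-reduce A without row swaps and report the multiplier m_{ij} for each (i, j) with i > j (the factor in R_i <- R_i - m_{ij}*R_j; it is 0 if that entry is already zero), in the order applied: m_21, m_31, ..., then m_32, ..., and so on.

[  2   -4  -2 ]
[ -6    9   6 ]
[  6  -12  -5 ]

Forward elimination:
R2 <- R2 - (-3)*R1:  [  0  -3   0 ]
R3 <- R3 - (3)*R1:  [ 0  0  1 ]
R3: entry in column 2 is already 0 -> m_{32} = 0 (no row operation needed)
Multipliers (in order of application): m_{21} = -3, m_{31} = 3, m_{32} = 0

multipliers: -3, 3, 0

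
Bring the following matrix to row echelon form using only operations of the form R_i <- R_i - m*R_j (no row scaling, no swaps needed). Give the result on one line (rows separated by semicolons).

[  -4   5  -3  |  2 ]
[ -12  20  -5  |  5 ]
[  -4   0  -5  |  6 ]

Forward elimination:
R2 <- R2 - (3)*R1:  [  0   5   4  -1 ]
R3 <- R3 - (1)*R1:  [  0  -5  -2   4 ]
R3 <- R3 - (-1)*R2:  [ 0  0  2  3 ]
Row echelon form:
[ -4  5  -3  |   2 ]
[  0  5   4  |  -1 ]
[  0  0   2  |   3 ]

REF = [-4 5 -3 2; 0 5 4 -1; 0 0 2 3]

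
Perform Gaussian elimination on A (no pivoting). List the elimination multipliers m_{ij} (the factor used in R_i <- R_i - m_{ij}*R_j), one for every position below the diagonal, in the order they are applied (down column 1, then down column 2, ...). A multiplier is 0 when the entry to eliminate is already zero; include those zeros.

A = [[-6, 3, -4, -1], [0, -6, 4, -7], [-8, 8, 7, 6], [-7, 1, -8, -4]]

multipliers: 0, 4/3, 7/6, -2/3, 5/12, -1/3

Forward elimination:
R2: entry in column 1 is already 0 -> m_{21} = 0 (no row operation needed)
R3 <- R3 - (4/3)*R1:  [    0     4  37/3  22/3 ]
R4 <- R4 - (7/6)*R1:  [     0   -5/2  -10/3  -17/6 ]
R3 <- R3 - (-2/3)*R2:  [   0    0   15  8/3 ]
R4 <- R4 - (5/12)*R2:  [    0     0    -5  1/12 ]
R4 <- R4 - (-1/3)*R3:  [     0      0      0  35/36 ]
Multipliers (in order of application): m_{21} = 0, m_{31} = 4/3, m_{41} = 7/6, m_{32} = -2/3, m_{42} = 5/12, m_{43} = -1/3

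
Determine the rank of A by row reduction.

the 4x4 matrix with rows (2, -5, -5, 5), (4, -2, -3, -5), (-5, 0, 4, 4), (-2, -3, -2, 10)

rank(A) = 3

Row reduction:
R2 <- R2 - (2)*R1:  [   0    8    7  -15 ]
R3 <- R3 - (-5/2)*R1:  [     0  -25/2  -17/2   33/2 ]
R4 <- R4 - (-1)*R1:  [  0  -8  -7  15 ]
R3 <- R3 - (-25/16)*R2:  [       0        0    39/16  -111/16 ]
R4 <- R4 - (-1)*R2:  [ 0  0  0  0 ]
Row echelon form:
[ 2  -5     -5        5 ]
[ 0   8      7      -15 ]
[ 0   0  39/16  -111/16 ]
[ 0   0      0        0 ]
Nonzero rows / pivot columns: 3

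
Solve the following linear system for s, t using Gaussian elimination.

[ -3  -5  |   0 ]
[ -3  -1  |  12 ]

(-5, 3)

Forward elimination on [A|b]:
R2 <- R2 - (1)*R1:  [  0   4  12 ]
Row echelon form:
[ -3  -5  |   0 ]
[  0   4  |  12 ]
Back-substitution:
t = (12) / 4 = 3
s = (0 - (-5)*(3)) / -3 = -5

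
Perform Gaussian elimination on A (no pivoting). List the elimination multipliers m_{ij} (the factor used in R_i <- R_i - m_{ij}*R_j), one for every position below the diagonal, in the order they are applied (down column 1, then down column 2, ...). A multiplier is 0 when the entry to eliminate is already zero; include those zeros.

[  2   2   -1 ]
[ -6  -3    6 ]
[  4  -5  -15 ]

multipliers: -3, 2, -3

Forward elimination:
R2 <- R2 - (-3)*R1:  [ 0  3  3 ]
R3 <- R3 - (2)*R1:  [   0   -9  -13 ]
R3 <- R3 - (-3)*R2:  [  0   0  -4 ]
Multipliers (in order of application): m_{21} = -3, m_{31} = 2, m_{32} = -3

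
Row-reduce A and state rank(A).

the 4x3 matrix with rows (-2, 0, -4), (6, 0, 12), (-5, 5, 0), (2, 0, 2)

Row reduction:
R2 <- R2 - (-3)*R1:  [ 0  0  0 ]
R3 <- R3 - (5/2)*R1:  [  0   5  10 ]
R4 <- R4 - (-1)*R1:  [  0   0  -2 ]
R2 <-> R3   (pivot in column 2 was zero)
[ -2  0  -4 ]
[  0  5  10 ]
[  0  0   0 ]
[  0  0  -2 ]
R3 <-> R4   (pivot in column 3 was zero)
[ -2  0  -4 ]
[  0  5  10 ]
[  0  0  -2 ]
[  0  0   0 ]
Row echelon form:
[ -2  0  -4 ]
[  0  5  10 ]
[  0  0  -2 ]
[  0  0   0 ]
Nonzero rows / pivot columns: 3

rank(A) = 3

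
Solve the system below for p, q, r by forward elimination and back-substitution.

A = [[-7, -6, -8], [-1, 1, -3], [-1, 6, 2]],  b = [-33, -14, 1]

(1, -1, 4)

Forward elimination on [A|b]:
R2 <- R2 - (1/7)*R1:  [     0   13/7  -13/7  -65/7 ]
R3 <- R3 - (1/7)*R1:  [    0  48/7  22/7  40/7 ]
R3 <- R3 - (48/13)*R2:  [  0   0  10  40 ]
Row echelon form:
[ -7    -6     -8  |    -33 ]
[  0  13/7  -13/7  |  -65/7 ]
[  0     0     10  |     40 ]
Back-substitution:
r = (40) / 10 = 4
q = (-65/7 - (-13/7)*(4)) / (13/7) = -1
p = (-33 - (-6)*(-1) - (-8)*(4)) / -7 = 1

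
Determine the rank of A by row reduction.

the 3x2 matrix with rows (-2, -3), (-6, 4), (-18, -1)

Row reduction:
R2 <- R2 - (3)*R1:  [  0  13 ]
R3 <- R3 - (9)*R1:  [  0  26 ]
R3 <- R3 - (2)*R2:  [ 0  0 ]
Row echelon form:
[ -2  -3 ]
[  0  13 ]
[  0   0 ]
Nonzero rows / pivot columns: 2

rank(A) = 2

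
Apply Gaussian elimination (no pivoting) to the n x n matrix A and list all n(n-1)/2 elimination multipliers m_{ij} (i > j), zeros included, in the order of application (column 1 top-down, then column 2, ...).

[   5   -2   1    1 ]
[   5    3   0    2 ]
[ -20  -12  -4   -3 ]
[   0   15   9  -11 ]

Forward elimination:
R2 <- R2 - (1)*R1:  [  0   5  -1   1 ]
R3 <- R3 - (-4)*R1:  [   0  -20    0    1 ]
R4: entry in column 1 is already 0 -> m_{41} = 0 (no row operation needed)
R3 <- R3 - (-4)*R2:  [  0   0  -4   5 ]
R4 <- R4 - (3)*R2:  [   0    0   12  -14 ]
R4 <- R4 - (-3)*R3:  [ 0  0  0  1 ]
Multipliers (in order of application): m_{21} = 1, m_{31} = -4, m_{41} = 0, m_{32} = -4, m_{42} = 3, m_{43} = -3

multipliers: 1, -4, 0, -4, 3, -3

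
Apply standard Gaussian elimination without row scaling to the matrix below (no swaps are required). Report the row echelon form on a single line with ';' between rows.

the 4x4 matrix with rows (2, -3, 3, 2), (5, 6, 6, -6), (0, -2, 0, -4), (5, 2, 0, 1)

Forward elimination:
R2 <- R2 - (5/2)*R1:  [    0  27/2  -3/2   -11 ]
R4 <- R4 - (5/2)*R1:  [     0   19/2  -15/2     -4 ]
R3 <- R3 - (-4/27)*R2:  [       0        0     -2/9  -152/27 ]
R4 <- R4 - (19/27)*R2:  [      0       0   -58/9  101/27 ]
R4 <- R4 - (29)*R3:  [   0    0    0  167 ]
Row echelon form:
[ 2    -3     3        2 ]
[ 0  27/2  -3/2      -11 ]
[ 0     0  -2/9  -152/27 ]
[ 0     0     0      167 ]

REF = [2 -3 3 2; 0 27/2 -3/2 -11; 0 0 -2/9 -152/27; 0 0 0 167]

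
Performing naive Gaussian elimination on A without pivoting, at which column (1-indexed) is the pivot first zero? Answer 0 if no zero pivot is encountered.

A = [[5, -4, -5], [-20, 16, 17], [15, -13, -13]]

Naive forward elimination:
R2 <- R2 - (-4)*R1:  [  0   0  -3 ]
R3 <- R3 - (3)*R1:  [  0  -1   2 ]
Matrix at this point:
[ 5  -4  -5 ]
[ 0   0  -3 ]
[ 0  -1   2 ]
Pivot entry (2,2) is zero but row 3 has -1 in column 2 -> naive elimination stops; a row interchange (e.g. R2 <-> R3) would be required here.

first zero-pivot column = 2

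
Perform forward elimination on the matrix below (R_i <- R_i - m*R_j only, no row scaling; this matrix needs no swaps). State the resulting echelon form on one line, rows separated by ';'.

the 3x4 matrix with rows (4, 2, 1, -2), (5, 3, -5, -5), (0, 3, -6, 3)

REF = [4 2 1 -2; 0 1/2 -25/4 -5/2; 0 0 63/2 18]

Forward elimination:
R2 <- R2 - (5/4)*R1:  [     0    1/2  -25/4   -5/2 ]
R3 <- R3 - (6)*R2:  [    0     0  63/2    18 ]
Row echelon form:
[ 4    2      1    -2 ]
[ 0  1/2  -25/4  -5/2 ]
[ 0    0   63/2    18 ]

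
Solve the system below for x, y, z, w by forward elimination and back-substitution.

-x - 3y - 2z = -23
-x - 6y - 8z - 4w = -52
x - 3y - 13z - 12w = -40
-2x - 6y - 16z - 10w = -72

Forward elimination on [A|b]:
R2 <- R2 - (1)*R1:  [   0   -3   -6   -4  -29 ]
R3 <- R3 - (-1)*R1:  [   0   -6  -15  -12  -63 ]
R4 <- R4 - (2)*R1:  [   0    0  -12  -10  -26 ]
R3 <- R3 - (2)*R2:  [  0   0  -3  -4  -5 ]
R4 <- R4 - (4)*R3:  [  0   0   0   6  -6 ]
Row echelon form:
[ -1  -3  -2   0  |  -23 ]
[  0  -3  -6  -4  |  -29 ]
[  0   0  -3  -4  |   -5 ]
[  0   0   0   6  |   -6 ]
Back-substitution:
w = (-6) / 6 = -1
z = (-5 - (-4)*(-1)) / -3 = 3
y = (-29 - (-6)*(3) - (-4)*(-1)) / -3 = 5
x = (-23 - (-3)*(5) - (-2)*(3)) / -1 = 2

(2, 5, 3, -1)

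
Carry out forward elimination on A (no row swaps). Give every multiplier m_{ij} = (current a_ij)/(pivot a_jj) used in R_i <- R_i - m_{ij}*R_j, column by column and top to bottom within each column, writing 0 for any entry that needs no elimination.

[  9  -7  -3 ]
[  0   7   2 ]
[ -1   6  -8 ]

multipliers: 0, -1/9, 47/63

Forward elimination:
R2: entry in column 1 is already 0 -> m_{21} = 0 (no row operation needed)
R3 <- R3 - (-1/9)*R1:  [     0   47/9  -25/3 ]
R3 <- R3 - (47/63)*R2:  [       0        0  -619/63 ]
Multipliers (in order of application): m_{21} = 0, m_{31} = -1/9, m_{32} = 47/63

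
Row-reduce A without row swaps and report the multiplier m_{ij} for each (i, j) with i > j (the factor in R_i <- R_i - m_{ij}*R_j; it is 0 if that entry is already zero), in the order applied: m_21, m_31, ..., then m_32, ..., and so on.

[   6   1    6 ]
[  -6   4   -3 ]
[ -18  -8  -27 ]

Forward elimination:
R2 <- R2 - (-1)*R1:  [ 0  5  3 ]
R3 <- R3 - (-3)*R1:  [  0  -5  -9 ]
R3 <- R3 - (-1)*R2:  [  0   0  -6 ]
Multipliers (in order of application): m_{21} = -1, m_{31} = -3, m_{32} = -1

multipliers: -1, -3, -1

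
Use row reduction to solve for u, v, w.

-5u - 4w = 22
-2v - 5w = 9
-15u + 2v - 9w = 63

Forward elimination on [A|b]:
R3 <- R3 - (3)*R1:  [  0   2   3  -3 ]
R3 <- R3 - (-1)*R2:  [  0   0  -2   6 ]
Row echelon form:
[ -5   0  -4  |  22 ]
[  0  -2  -5  |   9 ]
[  0   0  -2  |   6 ]
Back-substitution:
w = (6) / -2 = -3
v = (9 - (-5)*(-3)) / -2 = 3
u = (22 - (-4)*(-3)) / -5 = -2

(-2, 3, -3)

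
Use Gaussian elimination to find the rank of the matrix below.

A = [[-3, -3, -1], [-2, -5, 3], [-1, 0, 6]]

Row reduction:
R2 <- R2 - (2/3)*R1:  [    0    -3  11/3 ]
R3 <- R3 - (1/3)*R1:  [    0     1  19/3 ]
R3 <- R3 - (-1/3)*R2:  [    0     0  68/9 ]
Row echelon form:
[ -3  -3    -1 ]
[  0  -3  11/3 ]
[  0   0  68/9 ]
Nonzero rows / pivot columns: 3

rank(A) = 3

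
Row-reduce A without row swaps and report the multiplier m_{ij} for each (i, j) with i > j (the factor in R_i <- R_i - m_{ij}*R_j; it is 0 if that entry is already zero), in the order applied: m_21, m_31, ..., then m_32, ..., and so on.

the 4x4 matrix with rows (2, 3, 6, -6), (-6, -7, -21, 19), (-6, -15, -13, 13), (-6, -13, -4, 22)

Forward elimination:
R2 <- R2 - (-3)*R1:  [  0   2  -3   1 ]
R3 <- R3 - (-3)*R1:  [  0  -6   5  -5 ]
R4 <- R4 - (-3)*R1:  [  0  -4  14   4 ]
R3 <- R3 - (-3)*R2:  [  0   0  -4  -2 ]
R4 <- R4 - (-2)*R2:  [ 0  0  8  6 ]
R4 <- R4 - (-2)*R3:  [ 0  0  0  2 ]
Multipliers (in order of application): m_{21} = -3, m_{31} = -3, m_{41} = -3, m_{32} = -3, m_{42} = -2, m_{43} = -2

multipliers: -3, -3, -3, -3, -2, -2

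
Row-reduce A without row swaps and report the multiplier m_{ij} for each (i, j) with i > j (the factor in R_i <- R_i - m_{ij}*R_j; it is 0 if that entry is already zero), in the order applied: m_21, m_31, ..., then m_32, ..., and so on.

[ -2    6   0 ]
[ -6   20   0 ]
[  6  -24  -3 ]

multipliers: 3, -3, -3

Forward elimination:
R2 <- R2 - (3)*R1:  [ 0  2  0 ]
R3 <- R3 - (-3)*R1:  [  0  -6  -3 ]
R3 <- R3 - (-3)*R2:  [  0   0  -3 ]
Multipliers (in order of application): m_{21} = 3, m_{31} = -3, m_{32} = -3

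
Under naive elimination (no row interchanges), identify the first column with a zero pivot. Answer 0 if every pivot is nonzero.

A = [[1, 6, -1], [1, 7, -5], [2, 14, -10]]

Naive forward elimination:
R2 <- R2 - (1)*R1:  [  0   1  -4 ]
R3 <- R3 - (2)*R1:  [  0   2  -8 ]
R3 <- R3 - (2)*R2:  [ 0  0  0 ]
Matrix at this point:
[ 1  6  -1 ]
[ 0  1  -4 ]
[ 0  0   0 ]
Pivot entry (3,3) in the last row is zero and there are no rows below to swap with -> zero pivot in column 3 (A is singular).

first zero-pivot column = 3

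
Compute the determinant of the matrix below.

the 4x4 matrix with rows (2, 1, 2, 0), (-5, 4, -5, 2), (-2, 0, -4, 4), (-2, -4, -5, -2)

det(A) = 172

Forward elimination:
R2 <- R2 - (-5/2)*R1:  [    0  13/2     0     2 ]
R3 <- R3 - (-1)*R1:  [  0   1  -2   4 ]
R4 <- R4 - (-1)*R1:  [  0  -3  -3  -2 ]
R3 <- R3 - (2/13)*R2:  [     0      0     -2  48/13 ]
R4 <- R4 - (-6/13)*R2:  [      0       0      -3  -14/13 ]
R4 <- R4 - (3/2)*R3:  [      0       0       0  -86/13 ]
Upper-triangular form:
[ 2     1   2       0 ]
[ 0  13/2   0       2 ]
[ 0     0  -2   48/13 ]
[ 0     0   0  -86/13 ]
det(A) = (-1)^0 * (2) * (13/2) * (-2) * (-86/13) = 172  (0 row swaps -> sign +1)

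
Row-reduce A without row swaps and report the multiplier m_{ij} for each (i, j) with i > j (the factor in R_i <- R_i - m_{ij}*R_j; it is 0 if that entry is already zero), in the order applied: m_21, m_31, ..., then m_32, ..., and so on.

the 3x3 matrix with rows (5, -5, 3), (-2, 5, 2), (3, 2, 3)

Forward elimination:
R2 <- R2 - (-2/5)*R1:  [    0     3  16/5 ]
R3 <- R3 - (3/5)*R1:  [   0    5  6/5 ]
R3 <- R3 - (5/3)*R2:  [      0       0  -62/15 ]
Multipliers (in order of application): m_{21} = -2/5, m_{31} = 3/5, m_{32} = 5/3

multipliers: -2/5, 3/5, 5/3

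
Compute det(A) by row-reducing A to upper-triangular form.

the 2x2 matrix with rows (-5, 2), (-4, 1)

det(A) = 3

Forward elimination:
R2 <- R2 - (4/5)*R1:  [    0  -3/5 ]
Upper-triangular form:
[ -5     2 ]
[  0  -3/5 ]
det(A) = (-1)^0 * (-5) * (-3/5) = 3  (0 row swaps -> sign +1)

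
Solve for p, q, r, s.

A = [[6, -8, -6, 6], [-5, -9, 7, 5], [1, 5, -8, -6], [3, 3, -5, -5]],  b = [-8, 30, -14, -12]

(-2, -2, 1, -1)

Forward elimination on [A|b]:
R2 <- R2 - (-5/6)*R1:  [     0  -47/3      2     10   70/3 ]
R3 <- R3 - (1/6)*R1:  [     0   19/3     -7     -7  -38/3 ]
R4 <- R4 - (1/2)*R1:  [  0   7  -2  -8  -8 ]
R3 <- R3 - (-19/47)*R2:  [       0        0  -291/47  -139/47  -152/47 ]
R4 <- R4 - (-21/47)*R2:  [       0        0   -52/47  -166/47   114/47 ]
R4 <- R4 - (52/291)*R3:  [        0         0         0  -874/291   874/291 ]
Row echelon form:
[ 6     -8       -6         6  |       -8 ]
[ 0  -47/3        2        10  |     70/3 ]
[ 0      0  -291/47   -139/47  |  -152/47 ]
[ 0      0        0  -874/291  |  874/291 ]
Back-substitution:
s = (874/291) / (-874/291) = -1
r = (-152/47 - (-139/47)*(-1)) / (-291/47) = 1
q = (70/3 - (2)*(1) - (10)*(-1)) / (-47/3) = -2
p = (-8 - (-8)*(-2) - (-6)*(1) - (6)*(-1)) / 6 = -2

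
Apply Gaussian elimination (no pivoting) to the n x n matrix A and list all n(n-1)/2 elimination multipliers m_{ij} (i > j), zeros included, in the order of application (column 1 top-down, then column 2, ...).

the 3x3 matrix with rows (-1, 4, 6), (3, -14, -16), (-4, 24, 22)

Forward elimination:
R2 <- R2 - (-3)*R1:  [  0  -2   2 ]
R3 <- R3 - (4)*R1:  [  0   8  -2 ]
R3 <- R3 - (-4)*R2:  [ 0  0  6 ]
Multipliers (in order of application): m_{21} = -3, m_{31} = 4, m_{32} = -4

multipliers: -3, 4, -4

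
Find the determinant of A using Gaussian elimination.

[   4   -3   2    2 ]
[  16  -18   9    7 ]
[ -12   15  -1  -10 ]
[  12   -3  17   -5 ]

Forward elimination:
R2 <- R2 - (4)*R1:  [  0  -6   1  -1 ]
R3 <- R3 - (-3)*R1:  [  0   6   5  -4 ]
R4 <- R4 - (3)*R1:  [   0    6   11  -11 ]
R3 <- R3 - (-1)*R2:  [  0   0   6  -5 ]
R4 <- R4 - (-1)*R2:  [   0    0   12  -12 ]
R4 <- R4 - (2)*R3:  [  0   0   0  -2 ]
Upper-triangular form:
[ 4  -3  2   2 ]
[ 0  -6  1  -1 ]
[ 0   0  6  -5 ]
[ 0   0  0  -2 ]
det(A) = (-1)^0 * (4) * (-6) * (6) * (-2) = 288  (0 row swaps -> sign +1)

det(A) = 288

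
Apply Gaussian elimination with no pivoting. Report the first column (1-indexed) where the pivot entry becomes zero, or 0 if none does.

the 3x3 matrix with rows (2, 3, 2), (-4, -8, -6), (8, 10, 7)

first zero-pivot column = 0

Naive forward elimination:
R2 <- R2 - (-2)*R1:  [  0  -2  -2 ]
R3 <- R3 - (4)*R1:  [  0  -2  -1 ]
R3 <- R3 - (1)*R2:  [ 0  0  1 ]
All pivots nonzero; naive elimination completes without hitting a zero pivot.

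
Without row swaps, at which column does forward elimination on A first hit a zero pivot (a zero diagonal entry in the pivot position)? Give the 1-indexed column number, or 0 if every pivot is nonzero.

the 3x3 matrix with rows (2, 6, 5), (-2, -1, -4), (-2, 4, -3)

first zero-pivot column = 3

Naive forward elimination:
R2 <- R2 - (-1)*R1:  [ 0  5  1 ]
R3 <- R3 - (-1)*R1:  [  0  10   2 ]
R3 <- R3 - (2)*R2:  [ 0  0  0 ]
Matrix at this point:
[ 2  6  5 ]
[ 0  5  1 ]
[ 0  0  0 ]
Pivot entry (3,3) in the last row is zero and there are no rows below to swap with -> zero pivot in column 3 (A is singular).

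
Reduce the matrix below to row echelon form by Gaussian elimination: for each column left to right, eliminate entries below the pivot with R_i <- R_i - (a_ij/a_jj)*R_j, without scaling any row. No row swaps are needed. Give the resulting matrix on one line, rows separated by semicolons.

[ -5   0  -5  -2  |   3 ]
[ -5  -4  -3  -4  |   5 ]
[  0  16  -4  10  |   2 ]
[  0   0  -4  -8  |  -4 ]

REF = [-5 0 -5 -2 3; 0 -4 2 -2 2; 0 0 4 2 10; 0 0 0 -6 6]

Forward elimination:
R2 <- R2 - (1)*R1:  [  0  -4   2  -2   2 ]
R3 <- R3 - (-4)*R2:  [  0   0   4   2  10 ]
R4 <- R4 - (-1)*R3:  [  0   0   0  -6   6 ]
Row echelon form:
[ -5   0  -5  -2  |   3 ]
[  0  -4   2  -2  |   2 ]
[  0   0   4   2  |  10 ]
[  0   0   0  -6  |   6 ]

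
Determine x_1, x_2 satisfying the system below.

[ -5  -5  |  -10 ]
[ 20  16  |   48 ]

(4, -2)

Forward elimination on [A|b]:
R2 <- R2 - (-4)*R1:  [  0  -4   8 ]
Row echelon form:
[ -5  -5  |  -10 ]
[  0  -4  |    8 ]
Back-substitution:
x_2 = (8) / -4 = -2
x_1 = (-10 - (-5)*(-2)) / -5 = 4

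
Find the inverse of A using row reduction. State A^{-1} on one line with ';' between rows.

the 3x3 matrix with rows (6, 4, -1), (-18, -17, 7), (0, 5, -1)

Gauss-Jordan on [A | I]:
R1 <- (1/6)*R1:  [    1   2/3  -1/6  |   1/6     0     0 ]
R2 <- R2 - (-18)*R1:  [  0  -5   4  |   3   1   0 ]
R2 <- (1/-5)*R2:  [    0     1  -4/5  |  -3/5  -1/5     0 ]
R1 <- R1 - (2/3)*R2:  [     1      0  11/30  |  17/30   2/15      0 ]
R3 <- R3 - (5)*R2:  [ 0  0  3  |  3  1  1 ]
R3 <- (1/3)*R3:  [   0    0    1  |    1  1/3  1/3 ]
R1 <- R1 - (11/30)*R3:  [      1       0       0  |     1/5    1/90  -11/90 ]
R2 <- R2 - (-4/5)*R3:  [    0     1     0  |   1/5  1/15  4/15 ]
Right block of [I | A^{-1}] is the inverse:
[ 1/5  1/90  -11/90 ]
[ 1/5  1/15    4/15 ]
[   1   1/3     1/3 ]

inverse = [1/5 1/90 -11/90; 1/5 1/15 4/15; 1 1/3 1/3]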